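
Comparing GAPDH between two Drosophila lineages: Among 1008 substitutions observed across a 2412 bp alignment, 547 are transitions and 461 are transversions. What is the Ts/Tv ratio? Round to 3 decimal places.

R = 547/461 = 1.186550… ≈ 1.187 (to 3 d.p.).

1.187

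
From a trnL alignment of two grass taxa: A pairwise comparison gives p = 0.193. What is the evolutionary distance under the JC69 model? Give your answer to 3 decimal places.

0.223

d = −(3/4) ln(1 − 4p/3) = −0.75 ln(1 − 0.257333) = −0.75 ln(0.742667)
  = −0.75 × (-0.297508) = 0.223131 substitutions/site.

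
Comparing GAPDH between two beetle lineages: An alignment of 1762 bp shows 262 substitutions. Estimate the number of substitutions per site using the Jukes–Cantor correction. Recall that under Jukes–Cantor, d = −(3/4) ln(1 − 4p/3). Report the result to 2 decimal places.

p = 262/1762 ≈ 0.148695.
d = −(3/4) ln(1 − 4p/3) = −0.75 ln(1 − 0.19826) = −0.75 ln(0.80174)
  = −0.75 × (-0.220971) = 0.165728 substitutions/site.

0.17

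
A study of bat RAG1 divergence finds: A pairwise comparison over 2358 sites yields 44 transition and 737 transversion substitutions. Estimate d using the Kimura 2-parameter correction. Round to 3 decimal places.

0.461

P = 44/2358 ≈ 0.01866 and Q = 737/2358 ≈ 0.312553.
Under the Kimura two-parameter model, d = −½ ln(1 − 2P − Q) − ¼ ln(1 − 2Q).
1 − 2P − Q = 0.650127, giving −½ ln(0.650127) = 0.215294.
1 − 2Q = 0.374894, giving −¼ ln(0.374894) = 0.245278.
d = 0.215294 + 0.245278 = 0.460572.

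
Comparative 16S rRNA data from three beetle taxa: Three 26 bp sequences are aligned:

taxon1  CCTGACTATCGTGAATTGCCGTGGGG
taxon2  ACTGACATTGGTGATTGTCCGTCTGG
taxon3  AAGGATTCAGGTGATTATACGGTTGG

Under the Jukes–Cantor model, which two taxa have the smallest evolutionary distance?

taxon1–taxon2: 9/26 differ, p = 0.346, d = 0.464.
taxon1–taxon3: 14/26 differ, p = 0.538, d = 0.949.
taxon2–taxon3: 10/26 differ, p = 0.385, d = 0.539.
The smallest distance is between taxon1 and taxon2.

taxon1 and taxon2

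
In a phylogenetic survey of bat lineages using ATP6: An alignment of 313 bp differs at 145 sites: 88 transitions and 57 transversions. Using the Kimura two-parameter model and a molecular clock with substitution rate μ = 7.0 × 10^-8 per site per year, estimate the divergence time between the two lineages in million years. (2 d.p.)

5.68

P = 88/313 ≈ 0.28115 and Q = 57/313 ≈ 0.182109.
Under the Kimura two-parameter model, d = −½ ln(1 − 2P − Q) − ¼ ln(1 − 2Q).
1 − 2P − Q = 0.255591, giving −½ ln(0.255591) = 0.682088.
1 − 2Q = 0.635782, giving −¼ ln(0.635782) = 0.113225.
d = 0.682088 + 0.113225 = 0.795313.
Under a molecular clock d = 2μt, so t = d/(2μ) = 0.795313 / (2 × 7.0 × 10^-8) = 5.68 million years.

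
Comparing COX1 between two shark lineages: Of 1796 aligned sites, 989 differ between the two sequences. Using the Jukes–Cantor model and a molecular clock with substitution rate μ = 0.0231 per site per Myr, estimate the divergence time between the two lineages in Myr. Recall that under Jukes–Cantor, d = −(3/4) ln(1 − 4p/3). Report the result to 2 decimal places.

p = 989/1796 ≈ 0.550668.
d = −(3/4) ln(1 − 4p/3) = −0.75 ln(1 − 0.734224) = −0.75 ln(0.265776)
  = −0.75 × (-1.325101) = 0.993826 substitutions/site.
Under a molecular clock d = 2μt, so t = d/(2μ) = 0.993826 / (2 × 0.0231) = 21.51 Myr.

21.51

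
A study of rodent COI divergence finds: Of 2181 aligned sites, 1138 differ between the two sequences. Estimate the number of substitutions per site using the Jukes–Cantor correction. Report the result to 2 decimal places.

p = 1138/2181 ≈ 0.521779.
d = −(3/4) ln(1 − 4p/3) = −0.75 ln(1 − 0.695705) = −0.75 ln(0.304295)
  = −0.75 × (-1.189758) = 0.892319 substitutions/site.

0.89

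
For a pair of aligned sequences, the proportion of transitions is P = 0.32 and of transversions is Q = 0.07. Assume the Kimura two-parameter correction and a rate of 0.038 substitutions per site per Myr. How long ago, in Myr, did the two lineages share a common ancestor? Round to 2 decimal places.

8.64

Under the Kimura two-parameter model, d = −½ ln(1 − 2P − Q) − ¼ ln(1 − 2Q).
1 − 2P − Q = 0.29, giving −½ ln(0.29) = 0.618937.
1 − 2Q = 0.86, giving −¼ ln(0.86) = 0.037706.
d = 0.618937 + 0.037706 = 0.656643.
Under a molecular clock d = 2μt, so t = d/(2μ) = 0.656643 / (2 × 0.038) = 8.64 Myr.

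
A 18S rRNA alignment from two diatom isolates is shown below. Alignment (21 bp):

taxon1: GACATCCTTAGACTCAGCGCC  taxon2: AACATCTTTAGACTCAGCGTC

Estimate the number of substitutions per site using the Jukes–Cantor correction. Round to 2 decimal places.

0.16

The sequences differ at 3 of 21 sites (1, 7, 20), so p = 3/21 ≈ 0.142857.
d = −(3/4) ln(1 − 4p/3) = −0.75 ln(1 − 0.190476) = −0.75 ln(0.809524)
  = −0.75 × (-0.211309) = 0.158482 substitutions/site.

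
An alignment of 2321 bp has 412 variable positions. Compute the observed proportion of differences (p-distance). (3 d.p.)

0.178

p = 412/2321 = 0.177509… ≈ 0.178 (to 3 d.p.).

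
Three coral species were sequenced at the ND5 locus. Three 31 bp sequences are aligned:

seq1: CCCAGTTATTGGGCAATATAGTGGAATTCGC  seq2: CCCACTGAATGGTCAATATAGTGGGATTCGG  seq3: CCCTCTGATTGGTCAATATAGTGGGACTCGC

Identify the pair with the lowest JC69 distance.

seq1–seq2: 6/31 differ, p = 0.194, d = 0.224.
seq1–seq3: 6/31 differ, p = 0.194, d = 0.224.
seq2–seq3: 4/31 differ, p = 0.129, d = 0.142.
The smallest distance is between seq2 and seq3.

seq2 and seq3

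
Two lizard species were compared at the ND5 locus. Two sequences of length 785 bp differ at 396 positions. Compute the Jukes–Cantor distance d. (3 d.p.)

0.837

p = 396/785 ≈ 0.504459.
d = −(3/4) ln(1 − 4p/3) = −0.75 ln(1 − 0.672612) = −0.75 ln(0.327388)
  = −0.75 × (-1.116609) = 0.837457 substitutions/site.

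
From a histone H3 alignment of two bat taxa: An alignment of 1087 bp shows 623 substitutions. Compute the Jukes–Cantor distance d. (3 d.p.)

1.084

p = 623/1087 ≈ 0.573137.
d = −(3/4) ln(1 − 4p/3) = −0.75 ln(1 − 0.764183) = −0.75 ln(0.235817)
  = −0.75 × (-1.444699) = 1.083524 substitutions/site.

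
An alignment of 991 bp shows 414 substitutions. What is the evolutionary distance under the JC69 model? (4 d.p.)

0.6107

p = 414/991 ≈ 0.41776.
d = −(3/4) ln(1 − 4p/3) = −0.75 ln(1 − 0.557013) = −0.75 ln(0.442987)
  = −0.75 × (-0.814215) = 0.610661 substitutions/site.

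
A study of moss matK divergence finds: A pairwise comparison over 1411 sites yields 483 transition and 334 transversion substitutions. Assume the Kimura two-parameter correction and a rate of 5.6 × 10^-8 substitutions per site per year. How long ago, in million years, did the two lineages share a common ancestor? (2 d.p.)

12.78

P = 483/1411 ≈ 0.34231 and Q = 334/1411 ≈ 0.236712.
Under the Kimura two-parameter model, d = −½ ln(1 − 2P − Q) − ¼ ln(1 − 2Q).
1 − 2P − Q = 0.078668, giving −½ ln(0.078668) = 1.271259.
1 − 2Q = 0.526576, giving −¼ ln(0.526576) = 0.160340.
d = 1.271259 + 0.160340 = 1.431599.
Under a molecular clock d = 2μt, so t = d/(2μ) = 1.431599 / (2 × 5.6 × 10^-8) = 12.78 million years.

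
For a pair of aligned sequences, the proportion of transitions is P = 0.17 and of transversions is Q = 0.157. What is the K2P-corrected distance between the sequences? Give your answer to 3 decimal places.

0.438

Under the Kimura two-parameter model, d = −½ ln(1 − 2P − Q) − ¼ ln(1 − 2Q).
1 − 2P − Q = 0.503, giving −½ ln(0.503) = 0.343583.
1 − 2Q = 0.686, giving −¼ ln(0.686) = 0.094219.
d = 0.343583 + 0.094219 = 0.437802.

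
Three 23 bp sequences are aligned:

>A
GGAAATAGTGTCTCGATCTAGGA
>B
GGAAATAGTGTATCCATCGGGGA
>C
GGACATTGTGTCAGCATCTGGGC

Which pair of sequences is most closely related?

A and B

A–B: 4/23 differ, p = 0.174, d = 0.198.
A–C: 7/23 differ, p = 0.304, d = 0.390.
B–C: 7/23 differ, p = 0.304, d = 0.390.
The smallest distance is between A and B.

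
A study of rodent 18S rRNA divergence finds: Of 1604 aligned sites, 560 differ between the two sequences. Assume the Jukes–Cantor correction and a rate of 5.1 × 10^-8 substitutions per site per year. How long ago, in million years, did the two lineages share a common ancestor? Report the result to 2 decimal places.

4.61

p = 560/1604 ≈ 0.349127.
d = −(3/4) ln(1 − 4p/3) = −0.75 ln(1 − 0.465503) = −0.75 ln(0.534497)
  = −0.75 × (-0.626429) = 0.469822 substitutions/site.
Under a molecular clock d = 2μt, so t = d/(2μ) = 0.469822 / (2 × 5.1 × 10^-8) = 4.61 million years.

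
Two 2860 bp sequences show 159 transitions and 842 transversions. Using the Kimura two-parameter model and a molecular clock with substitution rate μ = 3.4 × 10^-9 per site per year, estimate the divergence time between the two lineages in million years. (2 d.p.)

P = 159/2860 ≈ 0.055594 and Q = 842/2860 ≈ 0.294406.
Under the Kimura two-parameter model, d = −½ ln(1 − 2P − Q) − ¼ ln(1 − 2Q).
1 − 2P − Q = 0.594406, giving −½ ln(0.594406) = 0.260096.
1 − 2Q = 0.411188, giving −¼ ln(0.411188) = 0.222176.
d = 0.260096 + 0.222176 = 0.482272.
Under a molecular clock d = 2μt, so t = d/(2μ) = 0.482272 / (2 × 3.4 × 10^-9) = 70.92 million years.

70.92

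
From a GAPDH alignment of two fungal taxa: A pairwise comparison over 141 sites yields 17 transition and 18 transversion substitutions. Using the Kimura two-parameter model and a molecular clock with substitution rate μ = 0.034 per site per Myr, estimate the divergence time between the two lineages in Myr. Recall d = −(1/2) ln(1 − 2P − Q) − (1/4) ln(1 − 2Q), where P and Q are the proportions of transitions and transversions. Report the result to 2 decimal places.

4.47

P = 17/141 ≈ 0.120567 and Q = 18/141 ≈ 0.12766.
Under the Kimura two-parameter model, d = −½ ln(1 − 2P − Q) − ¼ ln(1 − 2Q).
1 − 2P − Q = 0.631206, giving −½ ln(0.631206) = 0.230062.
1 − 2Q = 0.74468, giving −¼ ln(0.74468) = 0.073700.
d = 0.230062 + 0.073700 = 0.303762.
Under a molecular clock d = 2μt, so t = d/(2μ) = 0.303762 / (2 × 0.034) = 4.47 Myr.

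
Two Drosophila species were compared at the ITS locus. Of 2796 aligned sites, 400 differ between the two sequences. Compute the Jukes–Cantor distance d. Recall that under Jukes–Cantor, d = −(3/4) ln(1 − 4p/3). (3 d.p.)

p = 400/2796 ≈ 0.143062.
d = −(3/4) ln(1 − 4p/3) = −0.75 ln(1 − 0.190749) = −0.75 ln(0.809251)
  = −0.75 × (-0.211646) = 0.158735 substitutions/site.

0.159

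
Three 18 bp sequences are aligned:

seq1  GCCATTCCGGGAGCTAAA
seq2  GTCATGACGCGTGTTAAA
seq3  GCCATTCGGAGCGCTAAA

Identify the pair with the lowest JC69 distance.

seq1 and seq3

seq1–seq2: 6/18 differ, p = 0.333, d = 0.441.
seq1–seq3: 3/18 differ, p = 0.167, d = 0.188.
seq2–seq3: 7/18 differ, p = 0.389, d = 0.548.
The smallest distance is between seq1 and seq3.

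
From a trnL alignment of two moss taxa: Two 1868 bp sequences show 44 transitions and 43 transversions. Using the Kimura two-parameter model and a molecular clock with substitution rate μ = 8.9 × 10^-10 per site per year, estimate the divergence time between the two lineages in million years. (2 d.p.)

P = 44/1868 ≈ 0.023555 and Q = 43/1868 ≈ 0.023019.
Under the Kimura two-parameter model, d = −½ ln(1 − 2P − Q) − ¼ ln(1 − 2Q).
1 − 2P − Q = 0.929871, giving −½ ln(0.929871) = 0.036355.
1 − 2Q = 0.953962, giving −¼ ln(0.953962) = 0.011783.
d = 0.036355 + 0.011783 = 0.048138.
Under a molecular clock d = 2μt, so t = d/(2μ) = 0.048138 / (2 × 8.9 × 10^-10) = 27.04 million years.

27.04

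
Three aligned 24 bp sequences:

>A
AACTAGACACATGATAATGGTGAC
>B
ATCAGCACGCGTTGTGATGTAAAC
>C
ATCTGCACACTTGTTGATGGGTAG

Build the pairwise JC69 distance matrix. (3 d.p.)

A–B: 12/24 sites differ → p = 0.5, d = −0.75 ln(1 − 0.666667) = 0.823960 ≈ 0.824.
A–C: 9/24 sites differ → p = 0.375, d = −0.75 ln(1 − 0.5) = 0.519860 ≈ 0.520.
B–C: 9/24 sites differ → p = 0.375, d = −0.75 ln(1 − 0.5) = 0.519860 ≈ 0.520.

d(A,B) = 0.824, d(A,C) = 0.520, d(B,C) = 0.520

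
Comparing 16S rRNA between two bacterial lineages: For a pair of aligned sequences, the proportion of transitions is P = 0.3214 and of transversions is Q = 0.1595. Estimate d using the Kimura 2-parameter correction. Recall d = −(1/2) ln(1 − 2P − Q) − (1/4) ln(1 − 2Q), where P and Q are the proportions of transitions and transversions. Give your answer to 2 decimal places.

0.91

Under the Kimura two-parameter model, d = −½ ln(1 − 2P − Q) − ¼ ln(1 − 2Q).
1 − 2P − Q = 0.1977, giving −½ ln(0.1977) = 0.810502.
1 − 2Q = 0.681, giving −¼ ln(0.681) = 0.096048.
d = 0.810502 + 0.096048 = 0.906550.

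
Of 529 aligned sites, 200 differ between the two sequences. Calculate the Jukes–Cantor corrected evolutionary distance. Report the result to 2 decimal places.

0.53

p = 200/529 ≈ 0.378072.
d = −(3/4) ln(1 − 4p/3) = −0.75 ln(1 − 0.504096) = −0.75 ln(0.495904)
  = −0.75 × (-0.701373) = 0.526030 substitutions/site.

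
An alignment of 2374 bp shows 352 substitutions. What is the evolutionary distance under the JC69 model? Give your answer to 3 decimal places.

p = 352/2374 ≈ 0.148273.
d = −(3/4) ln(1 − 4p/3) = −0.75 ln(1 − 0.197697) = −0.75 ln(0.802303)
  = −0.75 × (-0.220269) = 0.165202 substitutions/site.

0.165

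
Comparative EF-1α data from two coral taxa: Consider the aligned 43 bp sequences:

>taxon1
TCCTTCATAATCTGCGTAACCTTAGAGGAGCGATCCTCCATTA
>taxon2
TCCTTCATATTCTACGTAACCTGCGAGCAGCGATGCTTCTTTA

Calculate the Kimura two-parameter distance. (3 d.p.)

0.214

Of 43 sites, 2 differences are transitions and 6 are transversions, so P = 2/43 ≈ 0.046512 and Q = 6/43 ≈ 0.139535.
Under the Kimura two-parameter model, d = −½ ln(1 − 2P − Q) − ¼ ln(1 − 2Q).
1 − 2P − Q = 0.767441, giving −½ ln(0.767441) = 0.132347.
1 − 2Q = 0.72093, giving −¼ ln(0.72093) = 0.081803.
d = 0.132347 + 0.081803 = 0.214150.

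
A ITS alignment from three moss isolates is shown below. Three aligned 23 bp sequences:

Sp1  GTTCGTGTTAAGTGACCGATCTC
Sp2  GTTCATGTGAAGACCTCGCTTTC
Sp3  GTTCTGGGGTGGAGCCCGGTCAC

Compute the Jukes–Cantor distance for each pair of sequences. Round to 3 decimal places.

d(Sp1,Sp2) = 0.467, d(Sp1,Sp3) = 0.650, d(Sp2,Sp3) = 0.650

Sp1–Sp2: 8/23 sites differ → p ≈ 0.347826, d = −0.75 ln(1 − 0.463768) = 0.467391 ≈ 0.467.
Sp1–Sp3: 10/23 sites differ → p ≈ 0.434783, d = −0.75 ln(1 − 0.579711) = 0.650110 ≈ 0.650.
Sp2–Sp3: 10/23 sites differ → p ≈ 0.434783, d = −0.75 ln(1 − 0.579711) = 0.650110 ≈ 0.650.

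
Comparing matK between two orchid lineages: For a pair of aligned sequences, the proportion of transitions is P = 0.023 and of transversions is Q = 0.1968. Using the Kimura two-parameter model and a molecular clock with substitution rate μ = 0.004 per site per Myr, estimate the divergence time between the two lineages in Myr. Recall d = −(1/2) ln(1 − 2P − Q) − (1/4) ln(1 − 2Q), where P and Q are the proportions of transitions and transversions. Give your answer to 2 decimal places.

33.01

Under the Kimura two-parameter model, d = −½ ln(1 − 2P − Q) − ¼ ln(1 − 2Q).
1 − 2P − Q = 0.7572, giving −½ ln(0.7572) = 0.139064.
1 − 2Q = 0.6064, giving −¼ ln(0.6064) = 0.125054.
d = 0.139064 + 0.125054 = 0.264118.
Under a molecular clock d = 2μt, so t = d/(2μ) = 0.264118 / (2 × 0.004) = 33.01 Myr.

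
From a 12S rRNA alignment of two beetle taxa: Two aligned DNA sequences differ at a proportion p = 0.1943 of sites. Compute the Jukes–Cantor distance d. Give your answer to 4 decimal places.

0.2249

d = −(3/4) ln(1 − 4p/3) = −0.75 ln(1 − 0.259067) = −0.75 ln(0.740933)
  = −0.75 × (-0.299845) = 0.224884 substitutions/site.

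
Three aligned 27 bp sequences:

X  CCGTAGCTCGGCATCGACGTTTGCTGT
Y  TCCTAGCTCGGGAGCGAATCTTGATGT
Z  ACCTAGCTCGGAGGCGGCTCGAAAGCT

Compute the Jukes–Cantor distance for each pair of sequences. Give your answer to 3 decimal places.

X–Y: 8/27 sites differ → p ≈ 0.296296, d = −0.75 ln(1 − 0.395061) = 0.376971 ≈ 0.377.
X–Z: 14/27 sites differ → p ≈ 0.518519, d = −0.75 ln(1 − 0.691359) = 0.881682 ≈ 0.882.
Y–Z: 10/27 sites differ → p ≈ 0.37037, d = −0.75 ln(1 − 0.493827) = 0.510658 ≈ 0.511.

d(X,Y) = 0.377, d(X,Z) = 0.882, d(Y,Z) = 0.511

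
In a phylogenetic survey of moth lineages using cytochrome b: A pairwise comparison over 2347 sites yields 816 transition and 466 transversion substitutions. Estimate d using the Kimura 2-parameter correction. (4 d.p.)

1.2482

P = 816/2347 ≈ 0.347678 and Q = 466/2347 ≈ 0.198551.
Under the Kimura two-parameter model, d = −½ ln(1 − 2P − Q) − ¼ ln(1 − 2Q).
1 − 2P − Q = 0.106093, giving −½ ln(0.106093) = 1.121720.
1 − 2Q = 0.602898, giving −¼ ln(0.602898) = 0.126502.
d = 1.121720 + 0.126502 = 1.248222.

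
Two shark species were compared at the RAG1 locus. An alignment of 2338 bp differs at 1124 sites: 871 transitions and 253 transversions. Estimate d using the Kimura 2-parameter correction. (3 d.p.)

1.021

P = 871/2338 ≈ 0.372541 and Q = 253/2338 ≈ 0.108212.
Under the Kimura two-parameter model, d = −½ ln(1 − 2P − Q) − ¼ ln(1 − 2Q).
1 − 2P − Q = 0.146706, giving −½ ln(0.146706) = 0.959662.
1 − 2Q = 0.783576, giving −¼ ln(0.783576) = 0.060972.
d = 0.959662 + 0.060972 = 1.020634.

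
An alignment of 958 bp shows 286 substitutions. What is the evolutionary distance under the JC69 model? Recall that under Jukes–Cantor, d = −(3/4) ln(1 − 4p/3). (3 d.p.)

0.381

p = 286/958 ≈ 0.298539.
d = −(3/4) ln(1 − 4p/3) = −0.75 ln(1 − 0.398052) = −0.75 ln(0.601948)
  = −0.75 × (-0.507584) = 0.380688 substitutions/site.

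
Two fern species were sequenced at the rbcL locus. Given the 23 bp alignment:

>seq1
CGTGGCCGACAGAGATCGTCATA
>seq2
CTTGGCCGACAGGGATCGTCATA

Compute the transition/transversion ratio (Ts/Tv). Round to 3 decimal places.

1.000

Transitions are A↔G and C↔T; transversions are all other mismatches.
Transitions: 1. Transversions: 1.
R = 1/1 = 1.000.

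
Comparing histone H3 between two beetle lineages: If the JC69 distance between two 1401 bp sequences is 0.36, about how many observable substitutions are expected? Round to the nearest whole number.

Invert JC69: p = (3/4)(1 − e^(−4d/3)) = 0.75 × (1 − e^(-0.48)) = 0.75 × (1 − 0.618783) = 0.285913.
Expected differing sites = pL ≈ 0.285913 × 1401 = 400.564113 ≈ 401.

401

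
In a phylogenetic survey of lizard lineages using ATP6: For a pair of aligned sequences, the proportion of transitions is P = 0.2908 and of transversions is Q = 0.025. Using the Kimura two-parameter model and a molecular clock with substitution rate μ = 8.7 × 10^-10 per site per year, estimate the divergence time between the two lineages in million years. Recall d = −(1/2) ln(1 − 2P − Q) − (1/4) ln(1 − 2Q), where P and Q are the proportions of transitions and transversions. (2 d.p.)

Under the Kimura two-parameter model, d = −½ ln(1 − 2P − Q) − ¼ ln(1 − 2Q).
1 − 2P − Q = 0.3934, giving −½ ln(0.3934) = 0.466464.
1 − 2Q = 0.95, giving −¼ ln(0.95) = 0.012823.
d = 0.466464 + 0.012823 = 0.479287.
Under a molecular clock d = 2μt, so t = d/(2μ) = 0.479287 / (2 × 8.7 × 10^-10) = 275.45 million years.

275.45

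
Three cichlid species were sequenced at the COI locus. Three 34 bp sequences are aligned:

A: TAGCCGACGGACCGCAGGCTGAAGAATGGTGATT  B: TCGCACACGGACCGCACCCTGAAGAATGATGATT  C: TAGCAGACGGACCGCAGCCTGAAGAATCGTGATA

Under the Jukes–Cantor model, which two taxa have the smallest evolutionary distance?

A and C

A–B: 6/34 differ, p = 0.176, d = 0.201.
A–C: 4/34 differ, p = 0.118, d = 0.128.
B–C: 6/34 differ, p = 0.176, d = 0.201.
The smallest distance is between A and C.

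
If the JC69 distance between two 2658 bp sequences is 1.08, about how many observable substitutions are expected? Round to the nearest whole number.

1521

Invert JC69: p = (3/4)(1 − e^(−4d/3)) = 0.75 × (1 − e^(-1.44)) = 0.75 × (1 − 0.236928) = 0.572304.
Expected differing sites = pL ≈ 0.572304 × 2658 = 1521.184032 ≈ 1521.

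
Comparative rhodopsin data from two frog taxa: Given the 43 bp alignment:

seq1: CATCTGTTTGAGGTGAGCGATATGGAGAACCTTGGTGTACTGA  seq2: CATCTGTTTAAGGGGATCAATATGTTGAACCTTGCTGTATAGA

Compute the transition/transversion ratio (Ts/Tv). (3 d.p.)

Transitions are A↔G and C↔T; transversions are all other mismatches.
Transitions: 3. Transversions: 6.
R = 3/6 = 0.500.

0.500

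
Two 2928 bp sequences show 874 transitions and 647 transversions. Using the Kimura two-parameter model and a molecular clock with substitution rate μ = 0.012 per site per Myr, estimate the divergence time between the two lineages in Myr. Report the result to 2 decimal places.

P = 874/2928 ≈ 0.298497 and Q = 647/2928 ≈ 0.22097.
Under the Kimura two-parameter model, d = −½ ln(1 − 2P − Q) − ¼ ln(1 − 2Q).
1 − 2P − Q = 0.182036, giving −½ ln(0.182036) = 0.851775.
1 − 2Q = 0.55806, giving −¼ ln(0.55806) = 0.145822.
d = 0.851775 + 0.145822 = 0.997597.
Under a molecular clock d = 2μt, so t = d/(2μ) = 0.997597 / (2 × 0.012) = 41.57 Myr.

41.57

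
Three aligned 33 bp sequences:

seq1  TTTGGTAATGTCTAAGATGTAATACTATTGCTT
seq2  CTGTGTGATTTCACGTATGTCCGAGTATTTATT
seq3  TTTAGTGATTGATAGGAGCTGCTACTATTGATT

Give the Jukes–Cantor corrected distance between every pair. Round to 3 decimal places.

d(seq1,seq2) = 0.699, d(seq1,seq3) = 0.441, d(seq2,seq3) = 0.625

seq1–seq2: 15/33 sites differ → p ≈ 0.454545, d = −0.75 ln(1 − 0.60606) = 0.698667 ≈ 0.699.
seq1–seq3: 11/33 sites differ → p ≈ 0.333333, d = −0.75 ln(1 − 0.444444) = 0.440839 ≈ 0.441.
seq2–seq3: 14/33 sites differ → p ≈ 0.424242, d = −0.75 ln(1 − 0.565656) = 0.625439 ≈ 0.625.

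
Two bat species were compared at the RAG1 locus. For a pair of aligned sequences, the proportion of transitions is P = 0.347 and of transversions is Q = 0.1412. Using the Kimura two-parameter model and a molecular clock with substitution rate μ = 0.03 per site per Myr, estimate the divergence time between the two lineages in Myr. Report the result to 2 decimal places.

16.41

Under the Kimura two-parameter model, d = −½ ln(1 − 2P − Q) − ¼ ln(1 − 2Q).
1 − 2P − Q = 0.1648, giving −½ ln(0.1648) = 0.901511.
1 − 2Q = 0.7176, giving −¼ ln(0.7176) = 0.082961.
d = 0.901511 + 0.082961 = 0.984472.
Under a molecular clock d = 2μt, so t = d/(2μ) = 0.984472 / (2 × 0.03) = 16.41 Myr.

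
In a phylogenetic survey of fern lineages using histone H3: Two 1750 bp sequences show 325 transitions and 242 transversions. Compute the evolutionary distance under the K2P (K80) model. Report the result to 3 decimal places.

0.437

P = 325/1750 ≈ 0.185714 and Q = 242/1750 ≈ 0.138286.
Under the Kimura two-parameter model, d = −½ ln(1 − 2P − Q) − ¼ ln(1 − 2Q).
1 − 2P − Q = 0.490286, giving −½ ln(0.490286) = 0.356383.
1 − 2Q = 0.723428, giving −¼ ln(0.723428) = 0.080939.
d = 0.356383 + 0.080939 = 0.437322.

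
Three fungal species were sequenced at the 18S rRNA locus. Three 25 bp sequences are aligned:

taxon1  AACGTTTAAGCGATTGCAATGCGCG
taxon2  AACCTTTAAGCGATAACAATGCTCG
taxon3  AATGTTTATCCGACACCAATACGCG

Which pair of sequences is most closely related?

taxon1–taxon2: 4/25 differ, p = 0.160, d = 0.180.
taxon1–taxon3: 7/25 differ, p = 0.280, d = 0.351.
taxon2–taxon3: 8/25 differ, p = 0.320, d = 0.417.
The smallest distance is between taxon1 and taxon2.

taxon1 and taxon2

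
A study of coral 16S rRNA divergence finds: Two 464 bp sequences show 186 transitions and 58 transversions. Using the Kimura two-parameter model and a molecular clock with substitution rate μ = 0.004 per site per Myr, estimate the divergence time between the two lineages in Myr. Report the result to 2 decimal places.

172.34

P = 186/464 ≈ 0.400862 and Q = 58/464 = 0.125.
Under the Kimura two-parameter model, d = −½ ln(1 − 2P − Q) − ¼ ln(1 − 2Q).
1 − 2P − Q = 0.073276, giving −½ ln(0.073276) = 1.306761.
1 − 2Q = 0.75, giving −¼ ln(0.75) = 0.071921.
d = 1.306761 + 0.071921 = 1.378682.
Under a molecular clock d = 2μt, so t = d/(2μ) = 1.378682 / (2 × 0.004) = 172.34 Myr.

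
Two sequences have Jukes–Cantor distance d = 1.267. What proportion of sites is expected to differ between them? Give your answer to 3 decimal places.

0.612

p = (3/4)(1 − e^(−4d/3)) = 0.75 × (1 − e^(-1.689333)) = 0.75 × (1 − 0.184643) = 0.611518.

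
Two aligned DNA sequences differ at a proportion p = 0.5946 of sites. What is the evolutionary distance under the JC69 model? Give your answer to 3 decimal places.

1.181

d = −(3/4) ln(1 − 4p/3) = −0.75 ln(1 − 0.7928) = −0.75 ln(0.2072)
  = −0.75 × (-1.574071) = 1.180553 substitutions/site.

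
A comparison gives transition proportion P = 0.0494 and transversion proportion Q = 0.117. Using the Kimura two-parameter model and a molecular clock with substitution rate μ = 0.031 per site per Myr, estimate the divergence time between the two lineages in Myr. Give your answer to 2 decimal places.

Under the Kimura two-parameter model, d = −½ ln(1 − 2P − Q) − ¼ ln(1 − 2Q).
1 − 2P − Q = 0.7842, giving −½ ln(0.7842) = 0.121546.
1 − 2Q = 0.766, giving −¼ ln(0.766) = 0.066643.
d = 0.121546 + 0.066643 = 0.188189.
Under a molecular clock d = 2μt, so t = d/(2μ) = 0.188189 / (2 × 0.031) = 3.04 Myr.

3.04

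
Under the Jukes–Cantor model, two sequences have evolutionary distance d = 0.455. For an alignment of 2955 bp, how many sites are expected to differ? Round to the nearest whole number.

1008

Invert JC69: p = (3/4)(1 − e^(−4d/3)) = 0.75 × (1 − e^(-0.606667)) = 0.75 × (1 − 0.545165) = 0.341126.
Expected differing sites = pL ≈ 0.341126 × 2955 = 1008.02733 ≈ 1008.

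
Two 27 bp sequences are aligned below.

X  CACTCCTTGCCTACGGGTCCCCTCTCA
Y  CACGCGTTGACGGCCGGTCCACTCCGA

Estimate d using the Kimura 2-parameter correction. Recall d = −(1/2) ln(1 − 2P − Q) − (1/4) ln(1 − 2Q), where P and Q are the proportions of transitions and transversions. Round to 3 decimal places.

Of 27 sites, 2 differences are transitions and 7 are transversions, so P = 2/27 ≈ 0.074074 and Q = 7/27 ≈ 0.259259.
Under the Kimura two-parameter model, d = −½ ln(1 − 2P − Q) − ¼ ln(1 − 2Q).
1 − 2P − Q = 0.592593, giving −½ ln(0.592593) = 0.261624.
1 − 2Q = 0.481482, giving −¼ ln(0.481482) = 0.182722.
d = 0.261624 + 0.182722 = 0.444346.

0.444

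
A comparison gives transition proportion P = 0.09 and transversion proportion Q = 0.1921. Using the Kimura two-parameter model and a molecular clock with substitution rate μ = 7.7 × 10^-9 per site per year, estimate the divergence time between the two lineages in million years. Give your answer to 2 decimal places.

22.98

Under the Kimura two-parameter model, d = −½ ln(1 − 2P − Q) − ¼ ln(1 − 2Q).
1 − 2P − Q = 0.6279, giving −½ ln(0.6279) = 0.232687.
1 − 2Q = 0.6158, giving −¼ ln(0.6158) = 0.121208.
d = 0.232687 + 0.121208 = 0.353895.
Under a molecular clock d = 2μt, so t = d/(2μ) = 0.353895 / (2 × 7.7 × 10^-9) = 22.98 million years.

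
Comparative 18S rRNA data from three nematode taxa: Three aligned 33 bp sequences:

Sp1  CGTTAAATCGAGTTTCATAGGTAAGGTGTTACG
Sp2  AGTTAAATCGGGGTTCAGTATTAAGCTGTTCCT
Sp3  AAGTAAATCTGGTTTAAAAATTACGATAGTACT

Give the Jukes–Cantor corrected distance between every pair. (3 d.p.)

d(Sp1,Sp2) = 0.388, d(Sp1,Sp3) = 0.625, d(Sp2,Sp3) = 0.497

Sp1–Sp2: 10/33 sites differ → p ≈ 0.30303, d = −0.75 ln(1 − 0.40404) = 0.388186 ≈ 0.388.
Sp1–Sp3: 14/33 sites differ → p ≈ 0.424242, d = −0.75 ln(1 − 0.565656) = 0.625439 ≈ 0.625.
Sp2–Sp3: 12/33 sites differ → p ≈ 0.363636, d = −0.75 ln(1 − 0.484848) = 0.497470 ≈ 0.497.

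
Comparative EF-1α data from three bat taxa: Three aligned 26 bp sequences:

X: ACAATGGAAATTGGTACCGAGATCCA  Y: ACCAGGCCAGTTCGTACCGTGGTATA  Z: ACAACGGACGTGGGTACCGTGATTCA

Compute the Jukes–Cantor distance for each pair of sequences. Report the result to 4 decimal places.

d(X,Y) = 0.5393, d(X,Z) = 0.2758, d(Y,Z) = 0.5393

X–Y: 10/26 sites differ → p ≈ 0.384615, d = −0.75 ln(1 − 0.51282) = 0.539341 ≈ 0.5393.
X–Z: 6/26 sites differ → p ≈ 0.230769, d = −0.75 ln(1 − 0.307692) = 0.275793 ≈ 0.2758.
Y–Z: 10/26 sites differ → p ≈ 0.384615, d = −0.75 ln(1 − 0.51282) = 0.539341 ≈ 0.5393.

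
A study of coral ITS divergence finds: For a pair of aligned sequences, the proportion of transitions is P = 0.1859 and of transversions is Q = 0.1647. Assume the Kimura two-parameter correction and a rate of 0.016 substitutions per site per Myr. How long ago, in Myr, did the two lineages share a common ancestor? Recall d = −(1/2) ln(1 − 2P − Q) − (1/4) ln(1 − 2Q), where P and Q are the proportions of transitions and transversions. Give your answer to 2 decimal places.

Under the Kimura two-parameter model, d = −½ ln(1 − 2P − Q) − ¼ ln(1 − 2Q).
1 − 2P − Q = 0.4635, giving −½ ln(0.4635) = 0.384474.
1 − 2Q = 0.6706, giving −¼ ln(0.6706) = 0.099896.
d = 0.384474 + 0.099896 = 0.484370.
Under a molecular clock d = 2μt, so t = d/(2μ) = 0.484370 / (2 × 0.016) = 15.14 Myr.

15.14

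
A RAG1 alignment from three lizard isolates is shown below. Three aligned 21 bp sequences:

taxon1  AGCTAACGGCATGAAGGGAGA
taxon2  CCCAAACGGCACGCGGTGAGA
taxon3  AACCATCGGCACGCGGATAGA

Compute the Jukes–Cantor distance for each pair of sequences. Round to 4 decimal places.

d(taxon1,taxon2) = 0.4408, d(taxon1,taxon3) = 0.5319, d(taxon2,taxon3) = 0.3597

taxon1–taxon2: 7/21 sites differ → p ≈ 0.333333, d = −0.75 ln(1 − 0.444444) = 0.440839 ≈ 0.4408.
taxon1–taxon3: 8/21 sites differ → p ≈ 0.380952, d = −0.75 ln(1 − 0.507936) = 0.531860 ≈ 0.5319.
taxon2–taxon3: 6/21 sites differ → p ≈ 0.285714, d = −0.75 ln(1 − 0.380952) = 0.359679 ≈ 0.3597.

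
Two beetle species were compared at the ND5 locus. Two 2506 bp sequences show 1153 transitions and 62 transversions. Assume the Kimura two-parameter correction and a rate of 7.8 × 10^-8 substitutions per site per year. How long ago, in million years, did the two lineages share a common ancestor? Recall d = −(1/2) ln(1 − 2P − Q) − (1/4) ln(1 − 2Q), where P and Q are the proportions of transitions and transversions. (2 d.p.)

9.37

P = 1153/2506 ≈ 0.460096 and Q = 62/2506 ≈ 0.024741.
Under the Kimura two-parameter model, d = −½ ln(1 − 2P − Q) − ¼ ln(1 − 2Q).
1 − 2P − Q = 0.055067, giving −½ ln(0.055067) = 1.449602.
1 − 2Q = 0.950518, giving −¼ ln(0.950518) = 0.012687.
d = 1.449602 + 0.012687 = 1.462289.
Under a molecular clock d = 2μt, so t = d/(2μ) = 1.462289 / (2 × 7.8 × 10^-8) = 9.37 million years.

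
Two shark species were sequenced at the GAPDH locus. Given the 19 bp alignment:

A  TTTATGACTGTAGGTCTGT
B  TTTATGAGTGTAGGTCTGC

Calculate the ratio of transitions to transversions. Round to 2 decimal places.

Transitions are A↔G and C↔T; transversions are all other mismatches.
Transitions: 1. Transversions: 1.
R = 1/1 = 1.00.

1.00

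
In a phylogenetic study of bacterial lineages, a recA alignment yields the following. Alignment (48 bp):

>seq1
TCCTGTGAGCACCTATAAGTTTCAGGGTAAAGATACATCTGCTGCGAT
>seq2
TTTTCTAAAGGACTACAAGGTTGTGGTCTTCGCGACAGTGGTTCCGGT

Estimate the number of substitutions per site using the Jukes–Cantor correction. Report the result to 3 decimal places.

The sequences differ at 25 of 48 sites, so p = 25/48 ≈ 0.520833.
d = −(3/4) ln(1 − 4p/3) = −0.75 ln(1 − 0.694444) = −0.75 ln(0.305556)
  = −0.75 × (-1.185622) = 0.889217 substitutions/site.

0.889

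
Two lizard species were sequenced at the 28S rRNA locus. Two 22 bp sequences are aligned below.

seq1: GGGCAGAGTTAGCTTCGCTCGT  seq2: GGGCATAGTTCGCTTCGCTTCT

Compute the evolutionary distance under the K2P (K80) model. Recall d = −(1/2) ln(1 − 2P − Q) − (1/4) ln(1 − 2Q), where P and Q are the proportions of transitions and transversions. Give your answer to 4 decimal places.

0.2085

Of 22 sites, 1 differences are transitions and 3 are transversions, so P = 1/22 ≈ 0.045455 and Q = 3/22 ≈ 0.136364.
Under the Kimura two-parameter model, d = −½ ln(1 − 2P − Q) − ¼ ln(1 − 2Q).
1 − 2P − Q = 0.772726, giving −½ ln(0.772726) = 0.128915.
1 − 2Q = 0.727272, giving −¼ ln(0.727272) = 0.079614.
d = 0.128915 + 0.079614 = 0.208529.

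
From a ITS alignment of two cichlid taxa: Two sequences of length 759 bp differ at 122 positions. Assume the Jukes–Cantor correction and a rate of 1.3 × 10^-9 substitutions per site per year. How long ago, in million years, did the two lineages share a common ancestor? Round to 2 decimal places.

69.58

p = 122/759 ≈ 0.160738.
d = −(3/4) ln(1 − 4p/3) = −0.75 ln(1 − 0.214317) = −0.75 ln(0.785683)
  = −0.75 × (-0.241202) = 0.180902 substitutions/site.
Under a molecular clock d = 2μt, so t = d/(2μ) = 0.180902 / (2 × 1.3 × 10^-9) = 69.58 million years.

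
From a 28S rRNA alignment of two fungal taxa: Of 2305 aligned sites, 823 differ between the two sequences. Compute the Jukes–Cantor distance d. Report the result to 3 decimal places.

p = 823/2305 ≈ 0.35705.
d = −(3/4) ln(1 − 4p/3) = −0.75 ln(1 − 0.476067) = −0.75 ln(0.523933)
  = −0.75 × (-0.646391) = 0.484793 substitutions/site.

0.485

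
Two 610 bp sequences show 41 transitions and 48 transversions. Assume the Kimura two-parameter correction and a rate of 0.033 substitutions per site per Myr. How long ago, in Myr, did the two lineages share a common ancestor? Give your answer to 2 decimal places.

2.46

P = 41/610 ≈ 0.067213 and Q = 48/610 ≈ 0.078689.
Under the Kimura two-parameter model, d = −½ ln(1 − 2P − Q) − ¼ ln(1 − 2Q).
1 − 2P − Q = 0.786885, giving −½ ln(0.786885) = 0.119837.
1 − 2Q = 0.842622, giving −¼ ln(0.842622) = 0.042809.
d = 0.119837 + 0.042809 = 0.162646.
Under a molecular clock d = 2μt, so t = d/(2μ) = 0.162646 / (2 × 0.033) = 2.46 Myr.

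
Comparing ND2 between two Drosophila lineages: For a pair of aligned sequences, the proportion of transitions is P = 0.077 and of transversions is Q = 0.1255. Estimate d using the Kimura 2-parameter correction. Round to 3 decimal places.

0.236

Under the Kimura two-parameter model, d = −½ ln(1 − 2P − Q) − ¼ ln(1 − 2Q).
1 − 2P − Q = 0.7205, giving −½ ln(0.7205) = 0.163905.
1 − 2Q = 0.749, giving −¼ ln(0.749) = 0.072254.
d = 0.163905 + 0.072254 = 0.236159.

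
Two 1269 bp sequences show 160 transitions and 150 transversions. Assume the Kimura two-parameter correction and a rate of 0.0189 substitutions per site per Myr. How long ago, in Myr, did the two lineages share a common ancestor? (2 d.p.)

P = 160/1269 ≈ 0.126084 and Q = 150/1269 ≈ 0.118203.
Under the Kimura two-parameter model, d = −½ ln(1 − 2P − Q) − ¼ ln(1 − 2Q).
1 − 2P − Q = 0.629629, giving −½ ln(0.629629) = 0.231312.
1 − 2Q = 0.763594, giving −¼ ln(0.763594) = 0.067430.
d = 0.231312 + 0.067430 = 0.298742.
Under a molecular clock d = 2μt, so t = d/(2μ) = 0.298742 / (2 × 0.0189) = 7.90 Myr.

7.90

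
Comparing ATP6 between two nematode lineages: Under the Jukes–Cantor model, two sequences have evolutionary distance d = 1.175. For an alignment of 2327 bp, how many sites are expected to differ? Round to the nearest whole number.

Invert JC69: p = (3/4)(1 − e^(−4d/3)) = 0.75 × (1 − e^(-1.566667)) = 0.75 × (1 − 0.208740) = 0.593445.
Expected differing sites = pL ≈ 0.593445 × 2327 = 1380.946515 ≈ 1381.

1381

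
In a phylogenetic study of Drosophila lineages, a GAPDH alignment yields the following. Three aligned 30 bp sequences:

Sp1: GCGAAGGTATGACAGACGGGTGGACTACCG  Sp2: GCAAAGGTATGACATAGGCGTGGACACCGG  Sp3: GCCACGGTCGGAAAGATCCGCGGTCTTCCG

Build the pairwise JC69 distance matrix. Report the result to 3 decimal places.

d(Sp1,Sp2) = 0.280, d(Sp1,Sp3) = 0.503, d(Sp2,Sp3) = 0.647

Sp1–Sp2: 7/30 sites differ → p ≈ 0.233333, d = −0.75 ln(1 − 0.311111) = 0.279506 ≈ 0.280.
Sp1–Sp3: 11/30 sites differ → p ≈ 0.366667, d = −0.75 ln(1 − 0.488889) = 0.503376 ≈ 0.503.
Sp2–Sp3: 13/30 sites differ → p ≈ 0.433333, d = −0.75 ln(1 − 0.577777) = 0.646666 ≈ 0.647.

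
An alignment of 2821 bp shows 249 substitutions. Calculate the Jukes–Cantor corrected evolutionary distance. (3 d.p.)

0.094

p = 249/2821 ≈ 0.088267.
d = −(3/4) ln(1 − 4p/3) = −0.75 ln(1 − 0.117689) = −0.75 ln(0.882311)
  = −0.75 × (-0.125211) = 0.093908 substitutions/site.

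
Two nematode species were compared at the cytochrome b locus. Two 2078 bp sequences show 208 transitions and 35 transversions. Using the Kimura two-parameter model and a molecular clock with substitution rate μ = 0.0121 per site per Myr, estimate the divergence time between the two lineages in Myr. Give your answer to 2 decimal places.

P = 208/2078 ≈ 0.100096 and Q = 35/2078 ≈ 0.016843.
Under the Kimura two-parameter model, d = −½ ln(1 − 2P − Q) − ¼ ln(1 − 2Q).
1 − 2P − Q = 0.782965, giving −½ ln(0.782965) = 0.122334.
1 − 2Q = 0.966314, giving −¼ ln(0.966314) = 0.008567.
d = 0.122334 + 0.008567 = 0.130901.
Under a molecular clock d = 2μt, so t = d/(2μ) = 0.130901 / (2 × 0.0121) = 5.41 Myr.

5.41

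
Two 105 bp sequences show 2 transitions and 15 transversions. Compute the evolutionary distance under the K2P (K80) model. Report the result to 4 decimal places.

P = 2/105 ≈ 0.019048 and Q = 15/105 ≈ 0.142857.
Under the Kimura two-parameter model, d = −½ ln(1 − 2P − Q) − ¼ ln(1 − 2Q).
1 − 2P − Q = 0.819047, giving −½ ln(0.819047) = 0.099807.
1 − 2Q = 0.714286, giving −¼ ln(0.714286) = 0.084118.
d = 0.099807 + 0.084118 = 0.183925.

0.1839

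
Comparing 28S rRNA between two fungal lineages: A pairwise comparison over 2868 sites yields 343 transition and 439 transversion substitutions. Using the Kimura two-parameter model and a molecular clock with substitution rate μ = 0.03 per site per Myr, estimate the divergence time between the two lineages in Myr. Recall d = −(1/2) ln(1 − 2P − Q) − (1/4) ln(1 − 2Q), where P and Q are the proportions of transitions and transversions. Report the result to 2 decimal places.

P = 343/2868 ≈ 0.119596 and Q = 439/2868 ≈ 0.153068.
Under the Kimura two-parameter model, d = −½ ln(1 − 2P − Q) − ¼ ln(1 − 2Q).
1 − 2P − Q = 0.60774, giving −½ ln(0.60774) = 0.249004.
1 − 2Q = 0.693864, giving −¼ ln(0.693864) = 0.091370.
d = 0.249004 + 0.091370 = 0.340374.
Under a molecular clock d = 2μt, so t = d/(2μ) = 0.340374 / (2 × 0.03) = 5.67 Myr.

5.67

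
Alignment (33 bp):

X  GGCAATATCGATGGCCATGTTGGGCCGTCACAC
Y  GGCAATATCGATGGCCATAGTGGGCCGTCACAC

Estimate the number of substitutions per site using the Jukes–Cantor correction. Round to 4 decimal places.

The sequences differ at 2 of 33 sites (19, 20), so p = 2/33 ≈ 0.060606.
d = −(3/4) ln(1 − 4p/3) = −0.75 ln(1 − 0.080808) = −0.75 ln(0.919192)
  = −0.75 × (-0.084260) = 0.063195 substitutions/site.

0.0632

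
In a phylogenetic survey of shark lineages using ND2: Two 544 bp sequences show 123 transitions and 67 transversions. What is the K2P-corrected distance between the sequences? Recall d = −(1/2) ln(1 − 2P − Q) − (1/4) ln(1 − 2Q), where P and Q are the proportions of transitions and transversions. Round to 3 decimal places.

P = 123/544 ≈ 0.226103 and Q = 67/544 ≈ 0.123162.
Under the Kimura two-parameter model, d = −½ ln(1 − 2P − Q) − ¼ ln(1 − 2Q).
1 − 2P − Q = 0.424632, giving −½ ln(0.424632) = 0.428266.
1 − 2Q = 0.753676, giving −¼ ln(0.753676) = 0.070698.
d = 0.428266 + 0.070698 = 0.498964.

0.499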